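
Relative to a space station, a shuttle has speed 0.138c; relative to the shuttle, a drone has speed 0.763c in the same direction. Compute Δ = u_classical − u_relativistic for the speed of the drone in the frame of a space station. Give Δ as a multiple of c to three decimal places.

Δ = 0.086c

Galilean: u_cl = 0.763 + 0.138 = 0.9010.
Relativistic: u_rel = (0.763 + 0.138) / (1 + 0.763·0.138) = 0.9010/1.1053 = 0.8152.
Δ = 0.9010 − 0.8152 = 0.0858.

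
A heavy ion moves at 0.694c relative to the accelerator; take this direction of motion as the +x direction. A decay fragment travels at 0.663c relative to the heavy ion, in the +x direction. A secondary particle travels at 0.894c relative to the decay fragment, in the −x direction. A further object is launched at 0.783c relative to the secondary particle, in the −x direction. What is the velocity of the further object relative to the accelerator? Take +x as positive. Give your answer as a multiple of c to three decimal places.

Apply u = (u' + v)/(1 + u'v/c²) successively, working outward toward the accelerator.
Start: velocity of the heavy ion relative to the accelerator = 0.6940c.
Compose with the decay fragment (u' = 0.663 in the heavy ion frame): u_1 = (0.663 + 0.694) / (1 + 0.663·0.694) = 1.3570/1.4601 = 0.9294.
Compose with the secondary particle (u' = -0.894 in the decay fragment frame): u_2 = (-0.894 + 0.929) / (1 + (-0.894)·0.929) = 0.0354/0.1691 = 0.2091.
Compose with the further object (u' = -0.783 in the secondary particle frame): u_3 = (-0.783 + 0.209) / (1 + (-0.783)·0.209) = -0.5739/0.8362 = -0.6862.

-0.686c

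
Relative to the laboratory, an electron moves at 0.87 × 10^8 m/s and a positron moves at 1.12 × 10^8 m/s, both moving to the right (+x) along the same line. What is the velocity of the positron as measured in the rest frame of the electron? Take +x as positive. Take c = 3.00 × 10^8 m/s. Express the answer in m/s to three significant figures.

β_A = 0.290, β_B = 0.373 (dividing each by c = 3.00 × 10^8 m/s).
Transform to A's frame with the inverse velocity-addition law: u' = (u − v)/(1 − uv/c²), taking u = β_B and v = β_A.
u' = (0.373 − 0.290) / (1 − (0.290)(0.373)) = 0.0833/0.8917 = 0.0935.
u' = 0.0935 × 3.00 × 10^8 m/s.

+2.80 × 10^7 m/s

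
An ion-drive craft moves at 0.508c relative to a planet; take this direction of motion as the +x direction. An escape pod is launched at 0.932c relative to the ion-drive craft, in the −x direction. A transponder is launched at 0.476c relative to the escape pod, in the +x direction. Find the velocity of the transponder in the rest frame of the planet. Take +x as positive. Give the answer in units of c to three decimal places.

Apply u = (u' + v)/(1 + u'v/c²) successively, working outward toward the planet.
Start: velocity of the ion-drive craft relative to the planet = 0.5080c.
Compose with the escape pod (u' = -0.932 in the ion-drive craft frame): u_1 = (-0.932 + 0.508) / (1 + (-0.932)·0.508) = -0.4240/0.5265 = -0.8053.
Compose with the transponder (u' = 0.476 in the escape pod frame): u_2 = (0.476 + (-0.805)) / (1 + 0.476·(-0.805)) = -0.3293/0.6167 = -0.5339.

-0.534c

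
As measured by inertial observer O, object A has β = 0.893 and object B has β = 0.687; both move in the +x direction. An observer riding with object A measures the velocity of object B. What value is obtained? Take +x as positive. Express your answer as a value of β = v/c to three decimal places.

β_A = 0.893, β_B = 0.687.
Transform to A's frame with the inverse velocity-addition law: u' = (u − v)/(1 − uv/c²), taking u = β_B and v = β_A.
u' = (0.687 − 0.893) / (1 − (0.893)(0.687)) = -0.2060/0.3865 = -0.5330.

β = -0.533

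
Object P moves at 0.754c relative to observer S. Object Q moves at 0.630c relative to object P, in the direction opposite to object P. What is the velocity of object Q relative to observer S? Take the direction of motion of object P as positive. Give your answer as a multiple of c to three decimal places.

With v = 0.754 and u' = -0.630 (in units of c),
u = (u' + v)/(1 + u'v/c²):
u = (-0.630 + 0.754) / (1 + (-0.630)·0.754) = 0.1240/0.5250 = 0.2362
(Galilean addition would give +0.124c.)

+0.236c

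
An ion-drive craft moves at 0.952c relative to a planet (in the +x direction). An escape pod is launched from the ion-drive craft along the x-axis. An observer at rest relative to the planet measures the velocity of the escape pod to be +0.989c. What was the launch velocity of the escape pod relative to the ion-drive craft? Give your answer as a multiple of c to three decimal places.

+0.633c

Invert the composition law: u' = (u − v)/(1 − uv/c²).
u' = (0.989 − 0.952) / (1 − (0.989)(0.952)) = 0.0370/0.0585 = 0.6328.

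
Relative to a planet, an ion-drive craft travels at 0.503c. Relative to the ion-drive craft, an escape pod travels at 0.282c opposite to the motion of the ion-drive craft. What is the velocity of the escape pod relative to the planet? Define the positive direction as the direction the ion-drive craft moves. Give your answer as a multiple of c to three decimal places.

With v = 0.503 and u' = -0.282 (in units of c),
u = (u' + v)/(1 + u'v/c²):
u = (-0.282 + 0.503) / (1 + (-0.282)·0.503) = 0.2210/0.8582 = 0.2575
(Galilean addition would give +0.221c.)

+0.258c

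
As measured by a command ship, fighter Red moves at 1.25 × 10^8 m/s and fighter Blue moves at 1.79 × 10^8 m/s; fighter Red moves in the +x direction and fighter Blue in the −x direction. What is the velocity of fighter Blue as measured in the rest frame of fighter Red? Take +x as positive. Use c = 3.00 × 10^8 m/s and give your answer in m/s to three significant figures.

β_A = 0.417, β_B = -0.597 (dividing each by c = 3.00 × 10^8 m/s).
Transform to A's frame with the inverse velocity-addition law: u' = (u − v)/(1 − uv/c²), taking u = β_B and v = β_A.
u' = (-0.597 − 0.417) / (1 − (0.417)(-0.597)) = -1.0133/1.2486 = -0.8116.
u' = -0.8116 × 3.00 × 10^8 m/s.

-2.43 × 10^8 m/s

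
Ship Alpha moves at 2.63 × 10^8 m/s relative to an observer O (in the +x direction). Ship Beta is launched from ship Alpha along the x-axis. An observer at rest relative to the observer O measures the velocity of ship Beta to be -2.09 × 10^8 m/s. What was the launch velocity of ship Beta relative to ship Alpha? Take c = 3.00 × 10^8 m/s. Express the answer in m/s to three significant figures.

-2.93 × 10^8 m/s

v = 0.877c, u = -0.697c.
Invert the composition law: u' = (u − v)/(1 − uv/c²).
u' = (-0.697 − 0.877) / (1 − (-0.697)(0.877)) = -1.5733/1.6107 = -0.9768.
u' = -0.9768 × 3.00 × 10^8 m/s.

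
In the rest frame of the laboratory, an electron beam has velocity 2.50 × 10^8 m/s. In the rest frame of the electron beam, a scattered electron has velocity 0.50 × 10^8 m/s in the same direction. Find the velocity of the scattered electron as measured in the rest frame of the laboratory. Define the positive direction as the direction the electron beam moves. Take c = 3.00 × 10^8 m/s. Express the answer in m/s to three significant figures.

In units of c (dividing by 3.00 × 10^8 m/s): v = 0.833, u' = 0.167.
u = (u' + v)/(1 + u'v/c²):
u = (0.167 + 0.833) / (1 + 0.167·0.833) = 1.0000/1.1389 = 0.8780
(Galilean addition would give +1.000c, exceeding c.)
Converting back: u = 0.8780 × 3.00 × 10^8 m/s.

2.63 × 10^8 m/s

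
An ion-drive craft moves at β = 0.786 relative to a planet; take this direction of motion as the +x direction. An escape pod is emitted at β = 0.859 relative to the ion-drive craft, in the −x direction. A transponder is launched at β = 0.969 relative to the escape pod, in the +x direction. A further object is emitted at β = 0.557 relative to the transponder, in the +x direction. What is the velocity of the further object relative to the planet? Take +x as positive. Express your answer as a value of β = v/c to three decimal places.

β = +0.986

Apply u = (u' + v)/(1 + u'v/c²) successively, working outward toward the planet.
Start: velocity of the ion-drive craft relative to the planet = 0.7860c.
Compose with the escape pod (u' = -0.859 in the ion-drive craft frame): u_1 = (-0.859 + 0.786) / (1 + (-0.859)·0.786) = -0.0730/0.3248 = -0.2247.
Compose with the transponder (u' = 0.969 in the escape pod frame): u_2 = (0.969 + (-0.225)) / (1 + 0.969·(-0.225)) = 0.7443/0.7822 = 0.9515.
Compose with the further object (u' = 0.557 in the transponder frame): u_3 = (0.557 + 0.951) / (1 + 0.557·0.951) = 1.5085/1.5300 = 0.9859.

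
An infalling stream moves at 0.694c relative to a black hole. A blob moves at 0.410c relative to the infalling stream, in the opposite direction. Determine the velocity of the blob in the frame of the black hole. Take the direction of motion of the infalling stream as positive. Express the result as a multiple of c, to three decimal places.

+0.397c

With v = 0.694 and u' = -0.410 (in units of c),
u = (u' + v)/(1 + u'v/c²):
u = (-0.410 + 0.694) / (1 + (-0.410)·0.694) = 0.2840/0.7155 = 0.3969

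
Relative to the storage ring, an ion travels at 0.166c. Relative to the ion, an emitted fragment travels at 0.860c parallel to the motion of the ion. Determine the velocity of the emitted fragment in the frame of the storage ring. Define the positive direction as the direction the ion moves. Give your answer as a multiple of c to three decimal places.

With v = 0.166 and u' = 0.860 (in units of c),
u = (u' + v)/(1 + u'v/c²):
u = (0.860 + 0.166) / (1 + 0.860·0.166) = 1.0260/1.1428 = 0.8978

0.898c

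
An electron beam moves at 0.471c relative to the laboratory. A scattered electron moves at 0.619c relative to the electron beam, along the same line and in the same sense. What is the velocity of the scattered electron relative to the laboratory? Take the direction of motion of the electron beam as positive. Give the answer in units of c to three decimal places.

With v = 0.471 and u' = 0.619 (in units of c),
u = (u' + v)/(1 + u'v/c²):
u = (0.619 + 0.471) / (1 + 0.619·0.471) = 1.0900/1.2915 = 0.8439
(Galilean addition would give +1.090c, exceeding c.)

0.844c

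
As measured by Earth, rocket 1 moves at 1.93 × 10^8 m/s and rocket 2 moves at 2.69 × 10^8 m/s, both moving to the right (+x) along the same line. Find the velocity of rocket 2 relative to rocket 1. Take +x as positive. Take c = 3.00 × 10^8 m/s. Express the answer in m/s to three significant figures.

β_A = 0.643, β_B = 0.897 (dividing each by c = 3.00 × 10^8 m/s).
Transform to A's frame with the inverse velocity-addition law: u' = (u − v)/(1 − uv/c²), taking u = β_B and v = β_A.
u' = (0.897 − 0.643) / (1 − (0.643)(0.897)) = 0.2533/0.4231 = 0.5987.
u' = 0.5987 × 3.00 × 10^8 m/s.

+1.80 × 10^8 m/s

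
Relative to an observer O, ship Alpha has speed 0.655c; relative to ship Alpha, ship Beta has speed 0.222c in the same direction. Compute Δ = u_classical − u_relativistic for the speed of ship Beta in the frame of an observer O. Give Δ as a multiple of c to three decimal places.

Δ = 0.111c

Galilean: u_cl = 0.222 + 0.655 = 0.8770.
Relativistic: u_rel = (0.222 + 0.655) / (1 + 0.222·0.655) = 0.8770/1.1454 = 0.7657.
Δ = 0.8770 − 0.7657 = 0.1113.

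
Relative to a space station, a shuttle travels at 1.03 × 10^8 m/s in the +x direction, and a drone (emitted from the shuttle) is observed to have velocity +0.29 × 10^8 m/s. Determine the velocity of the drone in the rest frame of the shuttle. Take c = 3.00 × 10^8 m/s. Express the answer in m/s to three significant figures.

v = 0.343c, u = 0.097c.
Invert the composition law: u' = (u − v)/(1 − uv/c²).
u' = (0.097 − 0.343) / (1 − (0.097)(0.343)) = -0.2467/0.9668 = -0.2551.
u' = -0.2551 × 3.00 × 10^8 m/s.

-7.65 × 10^7 m/s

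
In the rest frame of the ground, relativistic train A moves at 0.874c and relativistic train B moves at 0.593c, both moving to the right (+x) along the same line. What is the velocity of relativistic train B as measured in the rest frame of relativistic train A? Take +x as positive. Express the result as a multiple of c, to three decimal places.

β_A = 0.874, β_B = 0.593.
Transform to A's frame with the inverse velocity-addition law: u' = (u − v)/(1 − uv/c²), taking u = β_B and v = β_A.
u' = (0.593 − 0.874) / (1 − (0.874)(0.593)) = -0.2810/0.4817 = -0.5833.

-0.583c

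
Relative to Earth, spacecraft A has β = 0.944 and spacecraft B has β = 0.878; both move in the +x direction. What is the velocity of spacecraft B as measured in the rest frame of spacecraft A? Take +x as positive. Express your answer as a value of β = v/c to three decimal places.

β_A = 0.944, β_B = 0.878.
Transform to A's frame with the inverse velocity-addition law: u' = (u − v)/(1 − uv/c²), taking u = β_B and v = β_A.
u' = (0.878 − 0.944) / (1 − (0.944)(0.878)) = -0.0660/0.1712 = -0.3856.

β = -0.386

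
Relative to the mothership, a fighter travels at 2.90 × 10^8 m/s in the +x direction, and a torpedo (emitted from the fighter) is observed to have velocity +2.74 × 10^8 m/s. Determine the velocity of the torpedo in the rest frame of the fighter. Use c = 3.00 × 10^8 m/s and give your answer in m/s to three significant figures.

-1.37 × 10^8 m/s

v = 0.967c, u = 0.913c.
Invert the composition law: u' = (u − v)/(1 − uv/c²).
u' = (0.913 − 0.967) / (1 − (0.913)(0.967)) = -0.0533/0.1171 = -0.4554.
u' = -0.4554 × 3.00 × 10^8 m/s.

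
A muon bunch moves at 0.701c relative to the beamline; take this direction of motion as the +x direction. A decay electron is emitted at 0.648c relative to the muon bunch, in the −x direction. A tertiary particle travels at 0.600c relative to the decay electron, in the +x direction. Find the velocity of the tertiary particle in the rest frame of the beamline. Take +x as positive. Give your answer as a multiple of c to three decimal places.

Apply u = (u' + v)/(1 + u'v/c²) successively, working outward toward the beamline.
Start: velocity of the muon bunch relative to the beamline = 0.7010c.
Compose with the decay electron (u' = -0.648 in the muon bunch frame): u_1 = (-0.648 + 0.701) / (1 + (-0.648)·0.701) = 0.0530/0.5458 = 0.0971.
Compose with the tertiary particle (u' = 0.600 in the decay electron frame): u_2 = (0.600 + 0.097) / (1 + 0.600·0.097) = 0.6971/1.0583 = 0.6587.

+0.659c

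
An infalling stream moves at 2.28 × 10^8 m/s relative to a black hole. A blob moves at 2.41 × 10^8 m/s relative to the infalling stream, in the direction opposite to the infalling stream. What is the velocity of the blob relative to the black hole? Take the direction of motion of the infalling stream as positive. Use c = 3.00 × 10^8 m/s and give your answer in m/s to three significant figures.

-3.34 × 10^7 m/s

In units of c (dividing by 3.00 × 10^8 m/s): v = 0.760, u' = -0.803.
u = (u' + v)/(1 + u'v/c²):
u = (-0.803 + 0.760) / (1 + (-0.803)·0.760) = -0.0433/0.3895 = -0.1113
Converting back: u = -0.1113 × 3.00 × 10^8 m/s.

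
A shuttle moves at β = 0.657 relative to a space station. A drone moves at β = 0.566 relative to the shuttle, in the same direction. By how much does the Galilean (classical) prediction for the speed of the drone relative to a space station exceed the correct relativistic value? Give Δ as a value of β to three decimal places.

Δ = 0.332

Galilean: u_cl = 0.566 + 0.657 = 1.2230.
Relativistic: u_rel = (0.566 + 0.657) / (1 + 0.566·0.657) = 1.2230/1.3719 = 0.8915.
Δ = 1.2230 − 0.8915 = 0.3315.
(The classical prediction exceeds c; the relativistic result does not.)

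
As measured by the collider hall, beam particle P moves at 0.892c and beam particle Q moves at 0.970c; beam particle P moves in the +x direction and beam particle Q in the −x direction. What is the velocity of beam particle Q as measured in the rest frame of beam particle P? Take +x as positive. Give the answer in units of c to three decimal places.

-0.998c

β_A = 0.892, β_B = -0.970.
Transform to A's frame with the inverse velocity-addition law: u' = (u − v)/(1 − uv/c²), taking u = β_B and v = β_A.
u' = (-0.970 − 0.892) / (1 − (0.892)(-0.970)) = -1.8620/1.8652 = -0.9983.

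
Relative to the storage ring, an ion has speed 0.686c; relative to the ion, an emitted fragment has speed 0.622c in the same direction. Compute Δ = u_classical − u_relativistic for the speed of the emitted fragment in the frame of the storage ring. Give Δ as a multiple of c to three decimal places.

Galilean: u_cl = 0.622 + 0.686 = 1.3080.
Relativistic: u_rel = (0.622 + 0.686) / (1 + 0.622·0.686) = 1.3080/1.4267 = 0.9168.
Δ = 1.3080 − 0.9168 = 0.3912.
(The classical prediction exceeds c; the relativistic result does not.)

Δ = 0.391c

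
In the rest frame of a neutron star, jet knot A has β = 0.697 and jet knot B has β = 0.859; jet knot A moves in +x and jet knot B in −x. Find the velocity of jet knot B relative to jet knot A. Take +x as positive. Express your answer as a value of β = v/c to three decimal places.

β_A = 0.697, β_B = -0.859.
Transform to A's frame with the inverse velocity-addition law: u' = (u − v)/(1 − uv/c²), taking u = β_B and v = β_A.
u' = (-0.859 − 0.697) / (1 − (0.697)(-0.859)) = -1.5560/1.5987 = -0.9733.

β = -0.973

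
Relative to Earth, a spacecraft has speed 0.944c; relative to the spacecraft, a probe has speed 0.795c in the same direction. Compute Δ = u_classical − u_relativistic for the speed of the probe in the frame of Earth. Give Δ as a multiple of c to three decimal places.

Δ = 0.746c

Galilean: u_cl = 0.795 + 0.944 = 1.7390.
Relativistic: u_rel = (0.795 + 0.944) / (1 + 0.795·0.944) = 1.7390/1.7505 = 0.9934.
Δ = 1.7390 − 0.9934 = 0.7456.
(The classical prediction exceeds c; the relativistic result does not.)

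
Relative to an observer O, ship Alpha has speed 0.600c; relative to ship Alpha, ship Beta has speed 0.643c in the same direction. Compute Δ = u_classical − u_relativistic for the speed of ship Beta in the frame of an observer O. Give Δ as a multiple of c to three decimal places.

Galilean: u_cl = 0.643 + 0.600 = 1.2430.
Relativistic: u_rel = (0.643 + 0.600) / (1 + 0.643·0.600) = 1.2430/1.3858 = 0.8970.
Δ = 1.2430 − 0.8970 = 0.3460.
(The classical prediction exceeds c; the relativistic result does not.)

Δ = 0.346c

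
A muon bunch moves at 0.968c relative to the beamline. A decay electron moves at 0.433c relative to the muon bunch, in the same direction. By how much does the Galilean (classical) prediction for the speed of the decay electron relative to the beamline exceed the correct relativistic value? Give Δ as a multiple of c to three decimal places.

Galilean: u_cl = 0.433 + 0.968 = 1.4010.
Relativistic: u_rel = (0.433 + 0.968) / (1 + 0.433·0.968) = 1.4010/1.4191 = 0.9872.
Δ = 1.4010 − 0.9872 = 0.4138.
(The classical prediction exceeds c; the relativistic result does not.)

Δ = 0.414c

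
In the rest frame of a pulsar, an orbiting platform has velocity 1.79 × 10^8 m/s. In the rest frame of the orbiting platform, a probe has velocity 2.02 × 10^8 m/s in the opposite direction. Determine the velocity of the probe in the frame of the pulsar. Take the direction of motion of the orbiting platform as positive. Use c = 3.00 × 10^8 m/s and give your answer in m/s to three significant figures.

-3.84 × 10^7 m/s

In units of c (dividing by 3.00 × 10^8 m/s): v = 0.597, u' = -0.673.
u = (u' + v)/(1 + u'v/c²):
u = (-0.673 + 0.597) / (1 + (-0.673)·0.597) = -0.0767/0.5982 = -0.1282
Converting back: u = -0.1282 × 3.00 × 10^8 m/s.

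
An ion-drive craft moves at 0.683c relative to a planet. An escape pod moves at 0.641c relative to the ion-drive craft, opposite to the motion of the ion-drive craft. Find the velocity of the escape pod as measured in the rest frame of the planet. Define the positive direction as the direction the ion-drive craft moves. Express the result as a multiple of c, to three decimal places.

+0.075c

With v = 0.683 and u' = -0.641 (in units of c),
u = (u' + v)/(1 + u'v/c²):
u = (-0.641 + 0.683) / (1 + (-0.641)·0.683) = 0.0420/0.5622 = 0.0747
(Galilean addition would give +0.042c.)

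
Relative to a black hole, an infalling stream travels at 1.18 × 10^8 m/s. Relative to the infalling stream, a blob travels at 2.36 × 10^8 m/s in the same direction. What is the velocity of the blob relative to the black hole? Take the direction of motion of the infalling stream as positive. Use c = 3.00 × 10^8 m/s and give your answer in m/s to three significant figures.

In units of c (dividing by 3.00 × 10^8 m/s): v = 0.393, u' = 0.787.
u = (u' + v)/(1 + u'v/c²):
u = (0.787 + 0.393) / (1 + 0.787·0.393) = 1.1800/1.3094 = 0.9012
Converting back: u = 0.9012 × 3.00 × 10^8 m/s.

2.70 × 10^8 m/s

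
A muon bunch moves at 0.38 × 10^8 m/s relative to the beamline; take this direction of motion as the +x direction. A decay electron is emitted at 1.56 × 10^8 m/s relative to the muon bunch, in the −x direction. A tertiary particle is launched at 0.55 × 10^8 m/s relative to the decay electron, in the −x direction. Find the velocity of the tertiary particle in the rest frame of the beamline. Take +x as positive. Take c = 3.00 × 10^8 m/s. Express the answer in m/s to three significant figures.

Apply u = (u' + v)/(1 + u'v/c²) successively, working outward toward the beamline.
(Dividing each given speed by c = 3.00 × 10^8 m/s to work in units of c.)
Start: velocity of the muon bunch relative to the beamline = 0.1267c.
Compose with the decay electron (u' = -0.520 in the muon bunch frame): u_1 = (-0.520 + 0.127) / (1 + (-0.520)·0.127) = -0.3933/0.9341 = -0.4211.
Compose with the tertiary particle (u' = -0.183 in the decay electron frame): u_2 = (-0.183 + (-0.421)) / (1 + (-0.183)·(-0.421)) = -0.6044/1.0772 = -0.5611.
So u = -0.5611 × 3.00 × 10^8 m/s.

-1.68 × 10^8 m/s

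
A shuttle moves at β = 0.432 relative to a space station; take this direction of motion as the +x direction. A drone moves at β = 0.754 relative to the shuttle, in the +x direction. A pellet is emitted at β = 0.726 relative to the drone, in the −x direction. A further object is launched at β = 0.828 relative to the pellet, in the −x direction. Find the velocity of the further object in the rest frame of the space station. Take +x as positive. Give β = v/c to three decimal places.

Apply u = (u' + v)/(1 + u'v/c²) successively, working outward toward the space station.
Start: velocity of the shuttle relative to the space station = 0.4320c.
Compose with the drone (u' = 0.754 in the shuttle frame): u_1 = (0.754 + 0.432) / (1 + 0.754·0.432) = 1.1860/1.3257 = 0.8946.
Compose with the pellet (u' = -0.726 in the drone frame): u_2 = (-0.726 + 0.895) / (1 + (-0.726)·0.895) = 0.1686/0.3505 = 0.4810.
Compose with the further object (u' = -0.828 in the pellet frame): u_3 = (-0.828 + 0.481) / (1 + (-0.828)·0.481) = -0.3470/0.6017 = -0.5767.

β = -0.577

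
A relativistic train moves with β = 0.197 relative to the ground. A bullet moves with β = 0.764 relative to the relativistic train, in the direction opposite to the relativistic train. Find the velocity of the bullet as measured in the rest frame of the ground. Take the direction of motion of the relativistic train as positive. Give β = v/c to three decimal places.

With v = 0.197 and u' = -0.764 (in units of c),
u = (u' + v)/(1 + u'v/c²):
u = (-0.764 + 0.197) / (1 + (-0.764)·0.197) = -0.5670/0.8495 = -0.6675

β = -0.667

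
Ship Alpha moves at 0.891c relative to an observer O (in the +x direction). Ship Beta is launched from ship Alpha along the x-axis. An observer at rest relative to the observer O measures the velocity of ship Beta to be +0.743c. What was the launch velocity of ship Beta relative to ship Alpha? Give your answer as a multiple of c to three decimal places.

Invert the composition law: u' = (u − v)/(1 − uv/c²).
u' = (0.743 − 0.891) / (1 − (0.743)(0.891)) = -0.1480/0.3380 = -0.4379.

-0.438c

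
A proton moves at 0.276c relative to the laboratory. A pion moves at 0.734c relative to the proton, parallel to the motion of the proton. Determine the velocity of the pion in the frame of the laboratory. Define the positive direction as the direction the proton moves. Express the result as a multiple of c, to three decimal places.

With v = 0.276 and u' = 0.734 (in units of c),
u = (u' + v)/(1 + u'v/c²):
u = (0.734 + 0.276) / (1 + 0.734·0.276) = 1.0100/1.2026 = 0.8399
(Galilean addition would give +1.010c, exceeding c.)

0.840c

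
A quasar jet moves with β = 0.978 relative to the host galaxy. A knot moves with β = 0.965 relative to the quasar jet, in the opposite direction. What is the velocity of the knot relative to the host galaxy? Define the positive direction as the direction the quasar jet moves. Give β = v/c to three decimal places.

With v = 0.978 and u' = -0.965 (in units of c),
u = (u' + v)/(1 + u'v/c²):
u = (-0.965 + 0.978) / (1 + (-0.965)·0.978) = 0.0130/0.0562 = 0.2312

β = +0.231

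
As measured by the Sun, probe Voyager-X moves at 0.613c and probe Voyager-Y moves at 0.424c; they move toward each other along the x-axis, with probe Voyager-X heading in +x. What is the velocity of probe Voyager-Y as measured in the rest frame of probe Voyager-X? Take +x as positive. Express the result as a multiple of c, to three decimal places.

-0.823c

β_A = 0.613, β_B = -0.424.
Transform to A's frame with the inverse velocity-addition law: u' = (u − v)/(1 − uv/c²), taking u = β_B and v = β_A.
u' = (-0.424 − 0.613) / (1 − (0.613)(-0.424)) = -1.0370/1.2599 = -0.8231.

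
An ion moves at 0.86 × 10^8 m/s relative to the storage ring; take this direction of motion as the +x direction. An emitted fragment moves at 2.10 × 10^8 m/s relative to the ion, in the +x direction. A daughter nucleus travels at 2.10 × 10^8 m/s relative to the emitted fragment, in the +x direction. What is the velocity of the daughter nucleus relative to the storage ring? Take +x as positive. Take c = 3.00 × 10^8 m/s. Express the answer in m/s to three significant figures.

2.90 × 10^8 m/s

Apply u = (u' + v)/(1 + u'v/c²) successively, working outward toward the storage ring.
(Dividing each given speed by c = 3.00 × 10^8 m/s to work in units of c.)
Start: velocity of the ion relative to the storage ring = 0.2867c.
Compose with the emitted fragment (u' = 0.700 in the ion frame): u_1 = (0.700 + 0.287) / (1 + 0.700·0.287) = 0.9867/1.2007 = 0.8218.
Compose with the daughter nucleus (u' = 0.700 in the emitted fragment frame): u_2 = (0.700 + 0.822) / (1 + 0.700·0.822) = 1.5218/1.5752 = 0.9661.
So u = 0.9661 × 3.00 × 10^8 m/s.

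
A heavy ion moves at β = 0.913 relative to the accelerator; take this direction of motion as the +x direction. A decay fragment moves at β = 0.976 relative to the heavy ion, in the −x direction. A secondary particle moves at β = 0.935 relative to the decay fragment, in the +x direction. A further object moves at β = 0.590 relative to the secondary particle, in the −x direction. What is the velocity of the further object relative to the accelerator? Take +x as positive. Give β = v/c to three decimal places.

β = +0.344

Apply u = (u' + v)/(1 + u'v/c²) successively, working outward toward the accelerator.
Start: velocity of the heavy ion relative to the accelerator = 0.9130c.
Compose with the decay fragment (u' = -0.976 in the heavy ion frame): u_1 = (-0.976 + 0.913) / (1 + (-0.976)·0.913) = -0.0630/0.1089 = -0.5784.
Compose with the secondary particle (u' = 0.935 in the decay fragment frame): u_2 = (0.935 + (-0.578)) / (1 + 0.935·(-0.578)) = 0.3566/0.4592 = 0.7765.
Compose with the further object (u' = -0.590 in the secondary particle frame): u_3 = (-0.590 + 0.777) / (1 + (-0.590)·0.777) = 0.1865/0.5418 = 0.3443.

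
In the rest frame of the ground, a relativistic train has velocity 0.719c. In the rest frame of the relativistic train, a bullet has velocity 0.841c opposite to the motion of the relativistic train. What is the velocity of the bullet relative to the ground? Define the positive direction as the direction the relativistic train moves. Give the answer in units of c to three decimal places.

-0.309c

With v = 0.719 and u' = -0.841 (in units of c),
u = (u' + v)/(1 + u'v/c²):
u = (-0.841 + 0.719) / (1 + (-0.841)·0.719) = -0.1220/0.3953 = -0.3086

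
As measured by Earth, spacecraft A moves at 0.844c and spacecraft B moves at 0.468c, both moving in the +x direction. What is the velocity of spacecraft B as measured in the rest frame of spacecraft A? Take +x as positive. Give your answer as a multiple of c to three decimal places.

β_A = 0.844, β_B = 0.468.
Transform to A's frame with the inverse velocity-addition law: u' = (u − v)/(1 − uv/c²), taking u = β_B and v = β_A.
u' = (0.468 − 0.844) / (1 − (0.844)(0.468)) = -0.3760/0.6050 = -0.6215.

-0.621c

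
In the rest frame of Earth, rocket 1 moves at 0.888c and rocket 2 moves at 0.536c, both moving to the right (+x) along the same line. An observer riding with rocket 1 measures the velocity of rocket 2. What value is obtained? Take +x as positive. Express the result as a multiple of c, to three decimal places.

-0.672c

β_A = 0.888, β_B = 0.536.
Transform to A's frame with the inverse velocity-addition law: u' = (u − v)/(1 − uv/c²), taking u = β_B and v = β_A.
u' = (0.536 − 0.888) / (1 − (0.888)(0.536)) = -0.3520/0.5240 = -0.6717.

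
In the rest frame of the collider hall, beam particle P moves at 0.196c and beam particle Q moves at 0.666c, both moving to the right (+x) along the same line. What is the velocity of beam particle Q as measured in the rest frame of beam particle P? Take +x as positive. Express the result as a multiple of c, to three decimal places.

+0.541c

β_A = 0.196, β_B = 0.666.
Transform to A's frame with the inverse velocity-addition law: u' = (u − v)/(1 − uv/c²), taking u = β_B and v = β_A.
u' = (0.666 − 0.196) / (1 − (0.196)(0.666)) = 0.4700/0.8695 = 0.5406.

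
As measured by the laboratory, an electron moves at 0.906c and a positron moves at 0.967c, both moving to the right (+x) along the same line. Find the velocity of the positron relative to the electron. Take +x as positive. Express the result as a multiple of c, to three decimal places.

β_A = 0.906, β_B = 0.967.
Transform to A's frame with the inverse velocity-addition law: u' = (u − v)/(1 − uv/c²), taking u = β_B and v = β_A.
u' = (0.967 − 0.906) / (1 − (0.906)(0.967)) = 0.0610/0.1239 = 0.4923.

+0.492c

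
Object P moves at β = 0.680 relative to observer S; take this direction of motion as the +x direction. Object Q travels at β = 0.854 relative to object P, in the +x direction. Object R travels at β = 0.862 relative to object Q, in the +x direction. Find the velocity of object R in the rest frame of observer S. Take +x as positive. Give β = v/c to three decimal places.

Apply u = (u' + v)/(1 + u'v/c²) successively, working outward toward observer S.
Start: velocity of object P relative to observer S = 0.6800c.
Compose with object Q (u' = 0.854 in object P frame): u_1 = (0.854 + 0.680) / (1 + 0.854·0.680) = 1.5340/1.5807 = 0.9704.
Compose with object R (u' = 0.862 in object Q frame): u_2 = (0.862 + 0.970) / (1 + 0.862·0.970) = 1.8324/1.8365 = 0.9978.

β = 0.998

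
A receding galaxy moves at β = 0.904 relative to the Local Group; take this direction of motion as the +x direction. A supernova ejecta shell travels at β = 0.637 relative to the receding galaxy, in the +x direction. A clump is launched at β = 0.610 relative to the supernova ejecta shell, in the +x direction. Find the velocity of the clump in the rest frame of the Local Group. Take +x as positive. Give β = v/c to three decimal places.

β = 0.995

Apply u = (u' + v)/(1 + u'v/c²) successively, working outward toward the Local Group.
Start: velocity of the receding galaxy relative to the Local Group = 0.9040c.
Compose with the supernova ejecta shell (u' = 0.637 in the receding galaxy frame): u_1 = (0.637 + 0.904) / (1 + 0.637·0.904) = 1.5410/1.5758 = 0.9779.
Compose with the clump (u' = 0.610 in the supernova ejecta shell frame): u_2 = (0.610 + 0.978) / (1 + 0.610·0.978) = 1.5879/1.5965 = 0.9946.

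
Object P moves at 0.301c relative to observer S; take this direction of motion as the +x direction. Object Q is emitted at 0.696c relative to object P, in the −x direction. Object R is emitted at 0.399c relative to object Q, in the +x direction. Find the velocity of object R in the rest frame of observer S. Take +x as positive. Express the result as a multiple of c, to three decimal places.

-0.126c

Apply u = (u' + v)/(1 + u'v/c²) successively, working outward toward observer S.
Start: velocity of object P relative to observer S = 0.3010c.
Compose with object Q (u' = -0.696 in object P frame): u_1 = (-0.696 + 0.301) / (1 + (-0.696)·0.301) = -0.3950/0.7905 = -0.4997.
Compose with object R (u' = 0.399 in object Q frame): u_2 = (0.399 + (-0.500)) / (1 + 0.399·(-0.500)) = -0.1007/0.8006 = -0.1258.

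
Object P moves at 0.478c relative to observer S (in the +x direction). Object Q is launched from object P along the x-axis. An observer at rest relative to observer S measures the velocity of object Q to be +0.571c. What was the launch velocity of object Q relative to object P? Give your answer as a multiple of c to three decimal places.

Invert the composition law: u' = (u − v)/(1 − uv/c²).
u' = (0.571 − 0.478) / (1 − (0.571)(0.478)) = 0.0930/0.7271 = 0.1279.

+0.128c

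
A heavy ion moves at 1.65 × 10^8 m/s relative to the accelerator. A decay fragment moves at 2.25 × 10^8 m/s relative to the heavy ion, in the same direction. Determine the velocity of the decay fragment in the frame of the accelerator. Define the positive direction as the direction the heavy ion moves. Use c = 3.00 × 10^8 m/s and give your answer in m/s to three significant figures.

2.76 × 10^8 m/s

In units of c (dividing by 3.00 × 10^8 m/s): v = 0.550, u' = 0.750.
u = (u' + v)/(1 + u'v/c²):
u = (0.750 + 0.550) / (1 + 0.750·0.550) = 1.3000/1.4125 = 0.9204
(Galilean addition would give +1.300c, exceeding c.)
Converting back: u = 0.9204 × 3.00 × 10^8 m/s.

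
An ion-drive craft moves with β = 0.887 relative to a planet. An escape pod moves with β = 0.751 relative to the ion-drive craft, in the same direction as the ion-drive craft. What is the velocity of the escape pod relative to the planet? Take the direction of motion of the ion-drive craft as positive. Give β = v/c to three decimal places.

With v = 0.887 and u' = 0.751 (in units of c),
u = (u' + v)/(1 + u'v/c²):
u = (0.751 + 0.887) / (1 + 0.751·0.887) = 1.6380/1.6661 = 0.9831

β = 0.983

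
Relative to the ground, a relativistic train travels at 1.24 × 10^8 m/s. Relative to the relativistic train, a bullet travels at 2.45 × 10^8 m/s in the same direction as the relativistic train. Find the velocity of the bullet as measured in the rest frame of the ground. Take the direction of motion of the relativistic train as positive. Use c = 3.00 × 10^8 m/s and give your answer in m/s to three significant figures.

2.76 × 10^8 m/s

In units of c (dividing by 3.00 × 10^8 m/s): v = 0.413, u' = 0.817.
u = (u' + v)/(1 + u'v/c²):
u = (0.817 + 0.413) / (1 + 0.817·0.413) = 1.2300/1.3376 = 0.9196
Converting back: u = 0.9196 × 3.00 × 10^8 m/s.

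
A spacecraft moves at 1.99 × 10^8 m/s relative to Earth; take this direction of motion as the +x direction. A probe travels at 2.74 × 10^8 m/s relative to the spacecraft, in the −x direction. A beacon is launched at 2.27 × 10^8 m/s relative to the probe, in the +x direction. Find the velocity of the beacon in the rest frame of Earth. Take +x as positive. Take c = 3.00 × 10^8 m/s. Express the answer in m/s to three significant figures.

Apply u = (u' + v)/(1 + u'v/c²) successively, working outward toward Earth.
(Dividing each given speed by c = 3.00 × 10^8 m/s to work in units of c.)
Start: velocity of the spacecraft relative to Earth = 0.6633c.
Compose with the probe (u' = -0.913 in the spacecraft frame): u_1 = (-0.913 + 0.663) / (1 + (-0.913)·0.663) = -0.2500/0.3942 = -0.6343.
Compose with the beacon (u' = 0.757 in the probe frame): u_2 = (0.757 + (-0.634)) / (1 + 0.757·(-0.634)) = 0.1224/0.5201 = 0.2354.
So u = 0.2354 × 3.00 × 10^8 m/s.

+7.06 × 10^7 m/s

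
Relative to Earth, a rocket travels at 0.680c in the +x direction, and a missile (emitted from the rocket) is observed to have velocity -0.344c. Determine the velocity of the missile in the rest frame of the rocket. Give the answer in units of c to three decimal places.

Invert the composition law: u' = (u − v)/(1 − uv/c²).
u' = (-0.344 − 0.680) / (1 − (-0.344)(0.680)) = -1.0240/1.2339 = -0.8299.

-0.830c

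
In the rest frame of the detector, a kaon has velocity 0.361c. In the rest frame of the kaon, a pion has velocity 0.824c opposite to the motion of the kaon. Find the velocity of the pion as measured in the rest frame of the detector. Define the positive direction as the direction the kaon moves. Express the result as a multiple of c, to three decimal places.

-0.659c

With v = 0.361 and u' = -0.824 (in units of c),
u = (u' + v)/(1 + u'v/c²):
u = (-0.824 + 0.361) / (1 + (-0.824)·0.361) = -0.4630/0.7025 = -0.6590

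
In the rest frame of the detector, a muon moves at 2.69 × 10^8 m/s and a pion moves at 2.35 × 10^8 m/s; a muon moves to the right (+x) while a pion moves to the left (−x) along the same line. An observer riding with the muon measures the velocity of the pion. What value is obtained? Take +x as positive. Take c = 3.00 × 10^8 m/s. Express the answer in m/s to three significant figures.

-2.96 × 10^8 m/s

β_A = 0.897, β_B = -0.783 (dividing each by c = 3.00 × 10^8 m/s).
Transform to A's frame with the inverse velocity-addition law: u' = (u − v)/(1 − uv/c²), taking u = β_B and v = β_A.
u' = (-0.783 − 0.897) / (1 − (0.897)(-0.783)) = -1.6800/1.7024 = -0.9868.
u' = -0.9868 × 3.00 × 10^8 m/s.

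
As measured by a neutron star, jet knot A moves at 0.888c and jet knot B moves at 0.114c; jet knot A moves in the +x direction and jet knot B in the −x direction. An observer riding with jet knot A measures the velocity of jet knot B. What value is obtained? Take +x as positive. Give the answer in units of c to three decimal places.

-0.910c

β_A = 0.888, β_B = -0.114.
Transform to A's frame with the inverse velocity-addition law: u' = (u − v)/(1 − uv/c²), taking u = β_B and v = β_A.
u' = (-0.114 − 0.888) / (1 − (0.888)(-0.114)) = -1.0020/1.1012 = -0.9099.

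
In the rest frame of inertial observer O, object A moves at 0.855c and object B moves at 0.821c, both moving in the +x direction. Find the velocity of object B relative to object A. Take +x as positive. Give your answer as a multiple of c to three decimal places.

-0.114c

β_A = 0.855, β_B = 0.821.
Transform to A's frame with the inverse velocity-addition law: u' = (u − v)/(1 − uv/c²), taking u = β_B and v = β_A.
u' = (0.821 − 0.855) / (1 − (0.855)(0.821)) = -0.0340/0.2980 = -0.1141.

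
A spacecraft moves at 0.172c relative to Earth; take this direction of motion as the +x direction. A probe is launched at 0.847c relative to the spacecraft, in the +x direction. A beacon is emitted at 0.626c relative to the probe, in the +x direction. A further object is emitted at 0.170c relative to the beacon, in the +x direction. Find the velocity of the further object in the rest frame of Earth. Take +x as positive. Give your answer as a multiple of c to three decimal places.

0.981c

Apply u = (u' + v)/(1 + u'v/c²) successively, working outward toward Earth.
Start: velocity of the spacecraft relative to Earth = 0.1720c.
Compose with the probe (u' = 0.847 in the spacecraft frame): u_1 = (0.847 + 0.172) / (1 + 0.847·0.172) = 1.0190/1.1457 = 0.8894.
Compose with the beacon (u' = 0.626 in the probe frame): u_2 = (0.626 + 0.889) / (1 + 0.626·0.889) = 1.5154/1.5568 = 0.9734.
Compose with the further object (u' = 0.170 in the beacon frame): u_3 = (0.170 + 0.973) / (1 + 0.170·0.973) = 1.1434/1.1655 = 0.9811.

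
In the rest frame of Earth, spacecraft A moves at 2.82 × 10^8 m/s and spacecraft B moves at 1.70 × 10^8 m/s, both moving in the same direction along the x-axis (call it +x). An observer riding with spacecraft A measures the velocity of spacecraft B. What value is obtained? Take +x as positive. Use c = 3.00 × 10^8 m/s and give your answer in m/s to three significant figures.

-2.40 × 10^8 m/s

β_A = 0.940, β_B = 0.567 (dividing each by c = 3.00 × 10^8 m/s).
Transform to A's frame with the inverse velocity-addition law: u' = (u − v)/(1 − uv/c²), taking u = β_B and v = β_A.
u' = (0.567 − 0.940) / (1 − (0.940)(0.567)) = -0.3733/0.4673 = -0.7989.
u' = -0.7989 × 3.00 × 10^8 m/s.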